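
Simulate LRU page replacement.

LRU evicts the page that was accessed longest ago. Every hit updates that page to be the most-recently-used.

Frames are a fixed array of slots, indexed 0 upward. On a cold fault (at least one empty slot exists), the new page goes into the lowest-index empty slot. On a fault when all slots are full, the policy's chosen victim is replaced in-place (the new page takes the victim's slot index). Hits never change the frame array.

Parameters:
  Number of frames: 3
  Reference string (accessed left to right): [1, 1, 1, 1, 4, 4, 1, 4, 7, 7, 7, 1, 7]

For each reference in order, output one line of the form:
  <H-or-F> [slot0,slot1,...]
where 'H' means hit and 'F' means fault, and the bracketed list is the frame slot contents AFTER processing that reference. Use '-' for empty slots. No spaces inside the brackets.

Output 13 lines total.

F [1,-,-]
H [1,-,-]
H [1,-,-]
H [1,-,-]
F [1,4,-]
H [1,4,-]
H [1,4,-]
H [1,4,-]
F [1,4,7]
H [1,4,7]
H [1,4,7]
H [1,4,7]
H [1,4,7]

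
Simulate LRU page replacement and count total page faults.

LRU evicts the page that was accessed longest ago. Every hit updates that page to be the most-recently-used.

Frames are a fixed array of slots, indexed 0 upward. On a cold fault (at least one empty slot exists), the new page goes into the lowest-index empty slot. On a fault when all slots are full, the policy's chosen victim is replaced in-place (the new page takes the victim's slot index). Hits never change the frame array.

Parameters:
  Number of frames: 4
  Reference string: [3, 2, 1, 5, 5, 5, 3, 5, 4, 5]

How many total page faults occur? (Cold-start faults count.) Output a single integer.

Step 0: ref 3 → FAULT, frames=[3,-,-,-]
Step 1: ref 2 → FAULT, frames=[3,2,-,-]
Step 2: ref 1 → FAULT, frames=[3,2,1,-]
Step 3: ref 5 → FAULT, frames=[3,2,1,5]
Step 4: ref 5 → HIT, frames=[3,2,1,5]
Step 5: ref 5 → HIT, frames=[3,2,1,5]
Step 6: ref 3 → HIT, frames=[3,2,1,5]
Step 7: ref 5 → HIT, frames=[3,2,1,5]
Step 8: ref 4 → FAULT (evict 2), frames=[3,4,1,5]
Step 9: ref 5 → HIT, frames=[3,4,1,5]
Total faults: 5

Answer: 5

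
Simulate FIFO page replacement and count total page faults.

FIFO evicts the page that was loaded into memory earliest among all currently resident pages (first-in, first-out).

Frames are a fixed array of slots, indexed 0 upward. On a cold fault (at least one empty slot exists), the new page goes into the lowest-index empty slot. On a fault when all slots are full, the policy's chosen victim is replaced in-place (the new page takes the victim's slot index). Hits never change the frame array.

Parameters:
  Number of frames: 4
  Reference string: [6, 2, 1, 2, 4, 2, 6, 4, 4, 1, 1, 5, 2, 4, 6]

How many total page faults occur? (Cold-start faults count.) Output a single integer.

Step 0: ref 6 → FAULT, frames=[6,-,-,-]
Step 1: ref 2 → FAULT, frames=[6,2,-,-]
Step 2: ref 1 → FAULT, frames=[6,2,1,-]
Step 3: ref 2 → HIT, frames=[6,2,1,-]
Step 4: ref 4 → FAULT, frames=[6,2,1,4]
Step 5: ref 2 → HIT, frames=[6,2,1,4]
Step 6: ref 6 → HIT, frames=[6,2,1,4]
Step 7: ref 4 → HIT, frames=[6,2,1,4]
Step 8: ref 4 → HIT, frames=[6,2,1,4]
Step 9: ref 1 → HIT, frames=[6,2,1,4]
Step 10: ref 1 → HIT, frames=[6,2,1,4]
Step 11: ref 5 → FAULT (evict 6), frames=[5,2,1,4]
Step 12: ref 2 → HIT, frames=[5,2,1,4]
Step 13: ref 4 → HIT, frames=[5,2,1,4]
Step 14: ref 6 → FAULT (evict 2), frames=[5,6,1,4]
Total faults: 6

Answer: 6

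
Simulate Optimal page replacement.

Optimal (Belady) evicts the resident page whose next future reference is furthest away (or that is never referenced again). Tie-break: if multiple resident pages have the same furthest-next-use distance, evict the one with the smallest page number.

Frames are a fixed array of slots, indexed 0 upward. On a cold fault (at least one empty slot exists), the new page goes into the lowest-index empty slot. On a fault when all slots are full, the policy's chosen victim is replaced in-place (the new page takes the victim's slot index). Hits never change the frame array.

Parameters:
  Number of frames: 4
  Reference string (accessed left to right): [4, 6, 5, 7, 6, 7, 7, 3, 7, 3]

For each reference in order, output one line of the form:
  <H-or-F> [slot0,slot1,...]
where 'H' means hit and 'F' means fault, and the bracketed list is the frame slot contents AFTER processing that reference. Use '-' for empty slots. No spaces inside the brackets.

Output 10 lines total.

F [4,-,-,-]
F [4,6,-,-]
F [4,6,5,-]
F [4,6,5,7]
H [4,6,5,7]
H [4,6,5,7]
H [4,6,5,7]
F [3,6,5,7]
H [3,6,5,7]
H [3,6,5,7]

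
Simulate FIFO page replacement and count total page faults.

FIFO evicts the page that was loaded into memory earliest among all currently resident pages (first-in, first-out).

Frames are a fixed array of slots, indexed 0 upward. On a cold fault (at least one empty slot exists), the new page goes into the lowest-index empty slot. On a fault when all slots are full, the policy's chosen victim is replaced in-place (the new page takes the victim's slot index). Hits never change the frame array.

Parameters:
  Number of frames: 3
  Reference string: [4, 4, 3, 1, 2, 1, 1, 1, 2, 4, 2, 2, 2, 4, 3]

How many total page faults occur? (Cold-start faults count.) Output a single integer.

Step 0: ref 4 → FAULT, frames=[4,-,-]
Step 1: ref 4 → HIT, frames=[4,-,-]
Step 2: ref 3 → FAULT, frames=[4,3,-]
Step 3: ref 1 → FAULT, frames=[4,3,1]
Step 4: ref 2 → FAULT (evict 4), frames=[2,3,1]
Step 5: ref 1 → HIT, frames=[2,3,1]
Step 6: ref 1 → HIT, frames=[2,3,1]
Step 7: ref 1 → HIT, frames=[2,3,1]
Step 8: ref 2 → HIT, frames=[2,3,1]
Step 9: ref 4 → FAULT (evict 3), frames=[2,4,1]
Step 10: ref 2 → HIT, frames=[2,4,1]
Step 11: ref 2 → HIT, frames=[2,4,1]
Step 12: ref 2 → HIT, frames=[2,4,1]
Step 13: ref 4 → HIT, frames=[2,4,1]
Step 14: ref 3 → FAULT (evict 1), frames=[2,4,3]
Total faults: 6

Answer: 6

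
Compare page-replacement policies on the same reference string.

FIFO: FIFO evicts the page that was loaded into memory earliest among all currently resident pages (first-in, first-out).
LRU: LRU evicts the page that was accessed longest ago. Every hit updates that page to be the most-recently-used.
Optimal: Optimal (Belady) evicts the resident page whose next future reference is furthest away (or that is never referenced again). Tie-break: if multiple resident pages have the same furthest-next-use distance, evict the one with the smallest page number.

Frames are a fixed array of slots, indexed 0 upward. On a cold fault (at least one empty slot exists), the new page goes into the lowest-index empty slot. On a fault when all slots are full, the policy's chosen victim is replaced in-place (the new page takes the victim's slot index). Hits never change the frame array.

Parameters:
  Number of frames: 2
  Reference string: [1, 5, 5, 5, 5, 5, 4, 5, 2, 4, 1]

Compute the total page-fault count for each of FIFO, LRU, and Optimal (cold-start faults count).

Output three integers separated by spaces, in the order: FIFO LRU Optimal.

--- FIFO ---
  step 0: ref 1 -> FAULT, frames=[1,-] (faults so far: 1)
  step 1: ref 5 -> FAULT, frames=[1,5] (faults so far: 2)
  step 2: ref 5 -> HIT, frames=[1,5] (faults so far: 2)
  step 3: ref 5 -> HIT, frames=[1,5] (faults so far: 2)
  step 4: ref 5 -> HIT, frames=[1,5] (faults so far: 2)
  step 5: ref 5 -> HIT, frames=[1,5] (faults so far: 2)
  step 6: ref 4 -> FAULT, evict 1, frames=[4,5] (faults so far: 3)
  step 7: ref 5 -> HIT, frames=[4,5] (faults so far: 3)
  step 8: ref 2 -> FAULT, evict 5, frames=[4,2] (faults so far: 4)
  step 9: ref 4 -> HIT, frames=[4,2] (faults so far: 4)
  step 10: ref 1 -> FAULT, evict 4, frames=[1,2] (faults so far: 5)
  FIFO total faults: 5
--- LRU ---
  step 0: ref 1 -> FAULT, frames=[1,-] (faults so far: 1)
  step 1: ref 5 -> FAULT, frames=[1,5] (faults so far: 2)
  step 2: ref 5 -> HIT, frames=[1,5] (faults so far: 2)
  step 3: ref 5 -> HIT, frames=[1,5] (faults so far: 2)
  step 4: ref 5 -> HIT, frames=[1,5] (faults so far: 2)
  step 5: ref 5 -> HIT, frames=[1,5] (faults so far: 2)
  step 6: ref 4 -> FAULT, evict 1, frames=[4,5] (faults so far: 3)
  step 7: ref 5 -> HIT, frames=[4,5] (faults so far: 3)
  step 8: ref 2 -> FAULT, evict 4, frames=[2,5] (faults so far: 4)
  step 9: ref 4 -> FAULT, evict 5, frames=[2,4] (faults so far: 5)
  step 10: ref 1 -> FAULT, evict 2, frames=[1,4] (faults so far: 6)
  LRU total faults: 6
--- Optimal ---
  step 0: ref 1 -> FAULT, frames=[1,-] (faults so far: 1)
  step 1: ref 5 -> FAULT, frames=[1,5] (faults so far: 2)
  step 2: ref 5 -> HIT, frames=[1,5] (faults so far: 2)
  step 3: ref 5 -> HIT, frames=[1,5] (faults so far: 2)
  step 4: ref 5 -> HIT, frames=[1,5] (faults so far: 2)
  step 5: ref 5 -> HIT, frames=[1,5] (faults so far: 2)
  step 6: ref 4 -> FAULT, evict 1, frames=[4,5] (faults so far: 3)
  step 7: ref 5 -> HIT, frames=[4,5] (faults so far: 3)
  step 8: ref 2 -> FAULT, evict 5, frames=[4,2] (faults so far: 4)
  step 9: ref 4 -> HIT, frames=[4,2] (faults so far: 4)
  step 10: ref 1 -> FAULT, evict 2, frames=[4,1] (faults so far: 5)
  Optimal total faults: 5

Answer: 5 6 5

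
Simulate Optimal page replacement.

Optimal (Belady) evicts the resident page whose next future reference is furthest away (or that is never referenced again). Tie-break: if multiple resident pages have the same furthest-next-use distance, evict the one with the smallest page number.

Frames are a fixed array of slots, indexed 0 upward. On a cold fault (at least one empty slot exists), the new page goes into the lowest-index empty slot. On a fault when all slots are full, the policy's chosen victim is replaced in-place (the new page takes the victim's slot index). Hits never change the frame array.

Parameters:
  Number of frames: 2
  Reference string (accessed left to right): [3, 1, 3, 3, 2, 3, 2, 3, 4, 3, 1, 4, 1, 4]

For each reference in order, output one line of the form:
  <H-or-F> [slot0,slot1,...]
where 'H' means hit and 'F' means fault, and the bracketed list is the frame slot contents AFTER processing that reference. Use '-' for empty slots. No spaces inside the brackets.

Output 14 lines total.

F [3,-]
F [3,1]
H [3,1]
H [3,1]
F [3,2]
H [3,2]
H [3,2]
H [3,2]
F [3,4]
H [3,4]
F [1,4]
H [1,4]
H [1,4]
H [1,4]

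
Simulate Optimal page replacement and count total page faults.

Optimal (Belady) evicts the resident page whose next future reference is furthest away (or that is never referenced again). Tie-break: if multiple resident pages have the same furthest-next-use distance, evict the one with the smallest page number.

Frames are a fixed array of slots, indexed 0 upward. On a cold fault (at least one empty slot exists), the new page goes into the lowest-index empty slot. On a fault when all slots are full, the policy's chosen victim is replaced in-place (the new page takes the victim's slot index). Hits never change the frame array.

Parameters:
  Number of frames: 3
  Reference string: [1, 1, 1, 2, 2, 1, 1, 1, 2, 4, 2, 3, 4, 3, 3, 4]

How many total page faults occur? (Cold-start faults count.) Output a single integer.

Answer: 4

Derivation:
Step 0: ref 1 → FAULT, frames=[1,-,-]
Step 1: ref 1 → HIT, frames=[1,-,-]
Step 2: ref 1 → HIT, frames=[1,-,-]
Step 3: ref 2 → FAULT, frames=[1,2,-]
Step 4: ref 2 → HIT, frames=[1,2,-]
Step 5: ref 1 → HIT, frames=[1,2,-]
Step 6: ref 1 → HIT, frames=[1,2,-]
Step 7: ref 1 → HIT, frames=[1,2,-]
Step 8: ref 2 → HIT, frames=[1,2,-]
Step 9: ref 4 → FAULT, frames=[1,2,4]
Step 10: ref 2 → HIT, frames=[1,2,4]
Step 11: ref 3 → FAULT (evict 1), frames=[3,2,4]
Step 12: ref 4 → HIT, frames=[3,2,4]
Step 13: ref 3 → HIT, frames=[3,2,4]
Step 14: ref 3 → HIT, frames=[3,2,4]
Step 15: ref 4 → HIT, frames=[3,2,4]
Total faults: 4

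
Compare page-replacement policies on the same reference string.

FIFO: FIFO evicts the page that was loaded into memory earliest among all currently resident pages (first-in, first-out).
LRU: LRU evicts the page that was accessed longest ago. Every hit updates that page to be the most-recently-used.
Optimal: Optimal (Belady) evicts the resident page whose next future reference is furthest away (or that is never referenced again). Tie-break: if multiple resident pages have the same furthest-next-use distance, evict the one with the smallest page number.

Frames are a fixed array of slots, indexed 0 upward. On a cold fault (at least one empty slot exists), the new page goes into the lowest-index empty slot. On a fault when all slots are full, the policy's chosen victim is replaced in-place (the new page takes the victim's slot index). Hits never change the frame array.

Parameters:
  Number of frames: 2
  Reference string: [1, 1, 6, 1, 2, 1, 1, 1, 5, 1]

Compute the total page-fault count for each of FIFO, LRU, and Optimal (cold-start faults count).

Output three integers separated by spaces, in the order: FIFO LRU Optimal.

Answer: 5 4 4

Derivation:
--- FIFO ---
  step 0: ref 1 -> FAULT, frames=[1,-] (faults so far: 1)
  step 1: ref 1 -> HIT, frames=[1,-] (faults so far: 1)
  step 2: ref 6 -> FAULT, frames=[1,6] (faults so far: 2)
  step 3: ref 1 -> HIT, frames=[1,6] (faults so far: 2)
  step 4: ref 2 -> FAULT, evict 1, frames=[2,6] (faults so far: 3)
  step 5: ref 1 -> FAULT, evict 6, frames=[2,1] (faults so far: 4)
  step 6: ref 1 -> HIT, frames=[2,1] (faults so far: 4)
  step 7: ref 1 -> HIT, frames=[2,1] (faults so far: 4)
  step 8: ref 5 -> FAULT, evict 2, frames=[5,1] (faults so far: 5)
  step 9: ref 1 -> HIT, frames=[5,1] (faults so far: 5)
  FIFO total faults: 5
--- LRU ---
  step 0: ref 1 -> FAULT, frames=[1,-] (faults so far: 1)
  step 1: ref 1 -> HIT, frames=[1,-] (faults so far: 1)
  step 2: ref 6 -> FAULT, frames=[1,6] (faults so far: 2)
  step 3: ref 1 -> HIT, frames=[1,6] (faults so far: 2)
  step 4: ref 2 -> FAULT, evict 6, frames=[1,2] (faults so far: 3)
  step 5: ref 1 -> HIT, frames=[1,2] (faults so far: 3)
  step 6: ref 1 -> HIT, frames=[1,2] (faults so far: 3)
  step 7: ref 1 -> HIT, frames=[1,2] (faults so far: 3)
  step 8: ref 5 -> FAULT, evict 2, frames=[1,5] (faults so far: 4)
  step 9: ref 1 -> HIT, frames=[1,5] (faults so far: 4)
  LRU total faults: 4
--- Optimal ---
  step 0: ref 1 -> FAULT, frames=[1,-] (faults so far: 1)
  step 1: ref 1 -> HIT, frames=[1,-] (faults so far: 1)
  step 2: ref 6 -> FAULT, frames=[1,6] (faults so far: 2)
  step 3: ref 1 -> HIT, frames=[1,6] (faults so far: 2)
  step 4: ref 2 -> FAULT, evict 6, frames=[1,2] (faults so far: 3)
  step 5: ref 1 -> HIT, frames=[1,2] (faults so far: 3)
  step 6: ref 1 -> HIT, frames=[1,2] (faults so far: 3)
  step 7: ref 1 -> HIT, frames=[1,2] (faults so far: 3)
  step 8: ref 5 -> FAULT, evict 2, frames=[1,5] (faults so far: 4)
  step 9: ref 1 -> HIT, frames=[1,5] (faults so far: 4)
  Optimal total faults: 4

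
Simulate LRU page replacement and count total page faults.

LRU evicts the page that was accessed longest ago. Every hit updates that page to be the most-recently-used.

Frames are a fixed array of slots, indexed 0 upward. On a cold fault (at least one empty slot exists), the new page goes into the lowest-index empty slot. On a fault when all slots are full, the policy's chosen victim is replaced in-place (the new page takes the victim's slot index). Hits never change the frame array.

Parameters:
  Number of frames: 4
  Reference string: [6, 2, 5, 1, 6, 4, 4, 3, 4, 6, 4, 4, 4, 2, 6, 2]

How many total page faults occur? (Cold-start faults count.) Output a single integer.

Answer: 7

Derivation:
Step 0: ref 6 → FAULT, frames=[6,-,-,-]
Step 1: ref 2 → FAULT, frames=[6,2,-,-]
Step 2: ref 5 → FAULT, frames=[6,2,5,-]
Step 3: ref 1 → FAULT, frames=[6,2,5,1]
Step 4: ref 6 → HIT, frames=[6,2,5,1]
Step 5: ref 4 → FAULT (evict 2), frames=[6,4,5,1]
Step 6: ref 4 → HIT, frames=[6,4,5,1]
Step 7: ref 3 → FAULT (evict 5), frames=[6,4,3,1]
Step 8: ref 4 → HIT, frames=[6,4,3,1]
Step 9: ref 6 → HIT, frames=[6,4,3,1]
Step 10: ref 4 → HIT, frames=[6,4,3,1]
Step 11: ref 4 → HIT, frames=[6,4,3,1]
Step 12: ref 4 → HIT, frames=[6,4,3,1]
Step 13: ref 2 → FAULT (evict 1), frames=[6,4,3,2]
Step 14: ref 6 → HIT, frames=[6,4,3,2]
Step 15: ref 2 → HIT, frames=[6,4,3,2]
Total faults: 7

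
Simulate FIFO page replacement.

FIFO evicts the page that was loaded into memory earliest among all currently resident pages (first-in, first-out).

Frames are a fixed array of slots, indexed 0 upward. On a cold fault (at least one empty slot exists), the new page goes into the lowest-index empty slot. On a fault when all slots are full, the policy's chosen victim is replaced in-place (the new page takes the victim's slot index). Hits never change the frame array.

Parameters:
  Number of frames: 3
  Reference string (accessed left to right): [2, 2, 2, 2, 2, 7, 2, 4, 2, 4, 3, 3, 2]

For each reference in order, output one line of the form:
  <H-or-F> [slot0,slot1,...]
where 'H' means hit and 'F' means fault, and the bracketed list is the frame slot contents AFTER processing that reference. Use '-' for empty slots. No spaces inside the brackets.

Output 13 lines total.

F [2,-,-]
H [2,-,-]
H [2,-,-]
H [2,-,-]
H [2,-,-]
F [2,7,-]
H [2,7,-]
F [2,7,4]
H [2,7,4]
H [2,7,4]
F [3,7,4]
H [3,7,4]
F [3,2,4]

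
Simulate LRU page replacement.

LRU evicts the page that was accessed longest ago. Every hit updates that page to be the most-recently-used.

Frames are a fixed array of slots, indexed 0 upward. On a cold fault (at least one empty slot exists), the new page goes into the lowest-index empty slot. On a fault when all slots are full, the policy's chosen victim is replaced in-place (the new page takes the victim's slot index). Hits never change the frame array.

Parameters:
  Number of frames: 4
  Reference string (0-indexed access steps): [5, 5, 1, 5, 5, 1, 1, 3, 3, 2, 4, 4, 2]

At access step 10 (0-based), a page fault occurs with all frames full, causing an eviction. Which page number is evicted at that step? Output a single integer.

Step 0: ref 5 -> FAULT, frames=[5,-,-,-]
Step 1: ref 5 -> HIT, frames=[5,-,-,-]
Step 2: ref 1 -> FAULT, frames=[5,1,-,-]
Step 3: ref 5 -> HIT, frames=[5,1,-,-]
Step 4: ref 5 -> HIT, frames=[5,1,-,-]
Step 5: ref 1 -> HIT, frames=[5,1,-,-]
Step 6: ref 1 -> HIT, frames=[5,1,-,-]
Step 7: ref 3 -> FAULT, frames=[5,1,3,-]
Step 8: ref 3 -> HIT, frames=[5,1,3,-]
Step 9: ref 2 -> FAULT, frames=[5,1,3,2]
Step 10: ref 4 -> FAULT, evict 5, frames=[4,1,3,2]
At step 10: evicted page 5

Answer: 5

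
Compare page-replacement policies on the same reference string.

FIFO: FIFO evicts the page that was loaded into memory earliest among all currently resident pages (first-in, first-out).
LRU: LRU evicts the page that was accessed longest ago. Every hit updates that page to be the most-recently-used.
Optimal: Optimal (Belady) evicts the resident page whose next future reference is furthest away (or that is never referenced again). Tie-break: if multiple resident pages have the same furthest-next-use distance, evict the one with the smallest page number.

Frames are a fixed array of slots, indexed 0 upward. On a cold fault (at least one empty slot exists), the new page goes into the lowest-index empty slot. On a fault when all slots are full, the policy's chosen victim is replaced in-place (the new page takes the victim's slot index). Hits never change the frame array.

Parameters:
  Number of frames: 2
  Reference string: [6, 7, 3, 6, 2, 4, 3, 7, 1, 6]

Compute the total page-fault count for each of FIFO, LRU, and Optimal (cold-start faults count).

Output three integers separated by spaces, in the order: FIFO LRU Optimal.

Answer: 10 10 8

Derivation:
--- FIFO ---
  step 0: ref 6 -> FAULT, frames=[6,-] (faults so far: 1)
  step 1: ref 7 -> FAULT, frames=[6,7] (faults so far: 2)
  step 2: ref 3 -> FAULT, evict 6, frames=[3,7] (faults so far: 3)
  step 3: ref 6 -> FAULT, evict 7, frames=[3,6] (faults so far: 4)
  step 4: ref 2 -> FAULT, evict 3, frames=[2,6] (faults so far: 5)
  step 5: ref 4 -> FAULT, evict 6, frames=[2,4] (faults so far: 6)
  step 6: ref 3 -> FAULT, evict 2, frames=[3,4] (faults so far: 7)
  step 7: ref 7 -> FAULT, evict 4, frames=[3,7] (faults so far: 8)
  step 8: ref 1 -> FAULT, evict 3, frames=[1,7] (faults so far: 9)
  step 9: ref 6 -> FAULT, evict 7, frames=[1,6] (faults so far: 10)
  FIFO total faults: 10
--- LRU ---
  step 0: ref 6 -> FAULT, frames=[6,-] (faults so far: 1)
  step 1: ref 7 -> FAULT, frames=[6,7] (faults so far: 2)
  step 2: ref 3 -> FAULT, evict 6, frames=[3,7] (faults so far: 3)
  step 3: ref 6 -> FAULT, evict 7, frames=[3,6] (faults so far: 4)
  step 4: ref 2 -> FAULT, evict 3, frames=[2,6] (faults so far: 5)
  step 5: ref 4 -> FAULT, evict 6, frames=[2,4] (faults so far: 6)
  step 6: ref 3 -> FAULT, evict 2, frames=[3,4] (faults so far: 7)
  step 7: ref 7 -> FAULT, evict 4, frames=[3,7] (faults so far: 8)
  step 8: ref 1 -> FAULT, evict 3, frames=[1,7] (faults so far: 9)
  step 9: ref 6 -> FAULT, evict 7, frames=[1,6] (faults so far: 10)
  LRU total faults: 10
--- Optimal ---
  step 0: ref 6 -> FAULT, frames=[6,-] (faults so far: 1)
  step 1: ref 7 -> FAULT, frames=[6,7] (faults so far: 2)
  step 2: ref 3 -> FAULT, evict 7, frames=[6,3] (faults so far: 3)
  step 3: ref 6 -> HIT, frames=[6,3] (faults so far: 3)
  step 4: ref 2 -> FAULT, evict 6, frames=[2,3] (faults so far: 4)
  step 5: ref 4 -> FAULT, evict 2, frames=[4,3] (faults so far: 5)
  step 6: ref 3 -> HIT, frames=[4,3] (faults so far: 5)
  step 7: ref 7 -> FAULT, evict 3, frames=[4,7] (faults so far: 6)
  step 8: ref 1 -> FAULT, evict 4, frames=[1,7] (faults so far: 7)
  step 9: ref 6 -> FAULT, evict 1, frames=[6,7] (faults so far: 8)
  Optimal total faults: 8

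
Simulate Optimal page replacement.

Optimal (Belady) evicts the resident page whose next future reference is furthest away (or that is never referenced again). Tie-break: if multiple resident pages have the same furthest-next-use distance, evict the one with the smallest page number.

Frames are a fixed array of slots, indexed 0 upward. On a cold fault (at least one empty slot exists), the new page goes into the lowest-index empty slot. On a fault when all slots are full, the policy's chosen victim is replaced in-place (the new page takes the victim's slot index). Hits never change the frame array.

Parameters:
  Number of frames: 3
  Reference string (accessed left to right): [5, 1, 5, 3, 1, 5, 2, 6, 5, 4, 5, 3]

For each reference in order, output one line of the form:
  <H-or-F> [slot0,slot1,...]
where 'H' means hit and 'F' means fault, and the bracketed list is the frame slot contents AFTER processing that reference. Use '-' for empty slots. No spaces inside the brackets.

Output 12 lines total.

F [5,-,-]
F [5,1,-]
H [5,1,-]
F [5,1,3]
H [5,1,3]
H [5,1,3]
F [5,2,3]
F [5,6,3]
H [5,6,3]
F [5,4,3]
H [5,4,3]
H [5,4,3]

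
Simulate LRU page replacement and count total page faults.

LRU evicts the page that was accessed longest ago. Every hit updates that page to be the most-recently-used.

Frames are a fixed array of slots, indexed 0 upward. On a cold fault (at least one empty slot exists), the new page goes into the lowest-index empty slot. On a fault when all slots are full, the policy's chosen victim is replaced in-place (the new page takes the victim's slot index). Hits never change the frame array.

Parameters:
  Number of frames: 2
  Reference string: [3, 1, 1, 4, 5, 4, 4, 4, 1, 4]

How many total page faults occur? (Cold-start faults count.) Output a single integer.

Step 0: ref 3 → FAULT, frames=[3,-]
Step 1: ref 1 → FAULT, frames=[3,1]
Step 2: ref 1 → HIT, frames=[3,1]
Step 3: ref 4 → FAULT (evict 3), frames=[4,1]
Step 4: ref 5 → FAULT (evict 1), frames=[4,5]
Step 5: ref 4 → HIT, frames=[4,5]
Step 6: ref 4 → HIT, frames=[4,5]
Step 7: ref 4 → HIT, frames=[4,5]
Step 8: ref 1 → FAULT (evict 5), frames=[4,1]
Step 9: ref 4 → HIT, frames=[4,1]
Total faults: 5

Answer: 5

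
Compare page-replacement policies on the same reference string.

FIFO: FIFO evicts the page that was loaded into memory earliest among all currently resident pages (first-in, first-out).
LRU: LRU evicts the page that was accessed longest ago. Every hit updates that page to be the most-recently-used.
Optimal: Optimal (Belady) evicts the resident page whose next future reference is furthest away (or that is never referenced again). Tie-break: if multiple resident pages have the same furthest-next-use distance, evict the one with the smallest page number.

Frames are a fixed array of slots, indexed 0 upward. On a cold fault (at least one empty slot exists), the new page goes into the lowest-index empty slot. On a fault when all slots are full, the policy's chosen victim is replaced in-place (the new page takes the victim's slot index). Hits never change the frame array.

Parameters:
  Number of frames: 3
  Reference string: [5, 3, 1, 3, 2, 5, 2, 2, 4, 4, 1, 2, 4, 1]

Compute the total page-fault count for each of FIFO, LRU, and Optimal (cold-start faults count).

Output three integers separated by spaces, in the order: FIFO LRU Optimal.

Answer: 8 7 5

Derivation:
--- FIFO ---
  step 0: ref 5 -> FAULT, frames=[5,-,-] (faults so far: 1)
  step 1: ref 3 -> FAULT, frames=[5,3,-] (faults so far: 2)
  step 2: ref 1 -> FAULT, frames=[5,3,1] (faults so far: 3)
  step 3: ref 3 -> HIT, frames=[5,3,1] (faults so far: 3)
  step 4: ref 2 -> FAULT, evict 5, frames=[2,3,1] (faults so far: 4)
  step 5: ref 5 -> FAULT, evict 3, frames=[2,5,1] (faults so far: 5)
  step 6: ref 2 -> HIT, frames=[2,5,1] (faults so far: 5)
  step 7: ref 2 -> HIT, frames=[2,5,1] (faults so far: 5)
  step 8: ref 4 -> FAULT, evict 1, frames=[2,5,4] (faults so far: 6)
  step 9: ref 4 -> HIT, frames=[2,5,4] (faults so far: 6)
  step 10: ref 1 -> FAULT, evict 2, frames=[1,5,4] (faults so far: 7)
  step 11: ref 2 -> FAULT, evict 5, frames=[1,2,4] (faults so far: 8)
  step 12: ref 4 -> HIT, frames=[1,2,4] (faults so far: 8)
  step 13: ref 1 -> HIT, frames=[1,2,4] (faults so far: 8)
  FIFO total faults: 8
--- LRU ---
  step 0: ref 5 -> FAULT, frames=[5,-,-] (faults so far: 1)
  step 1: ref 3 -> FAULT, frames=[5,3,-] (faults so far: 2)
  step 2: ref 1 -> FAULT, frames=[5,3,1] (faults so far: 3)
  step 3: ref 3 -> HIT, frames=[5,3,1] (faults so far: 3)
  step 4: ref 2 -> FAULT, evict 5, frames=[2,3,1] (faults so far: 4)
  step 5: ref 5 -> FAULT, evict 1, frames=[2,3,5] (faults so far: 5)
  step 6: ref 2 -> HIT, frames=[2,3,5] (faults so far: 5)
  step 7: ref 2 -> HIT, frames=[2,3,5] (faults so far: 5)
  step 8: ref 4 -> FAULT, evict 3, frames=[2,4,5] (faults so far: 6)
  step 9: ref 4 -> HIT, frames=[2,4,5] (faults so far: 6)
  step 10: ref 1 -> FAULT, evict 5, frames=[2,4,1] (faults so far: 7)
  step 11: ref 2 -> HIT, frames=[2,4,1] (faults so far: 7)
  step 12: ref 4 -> HIT, frames=[2,4,1] (faults so far: 7)
  step 13: ref 1 -> HIT, frames=[2,4,1] (faults so far: 7)
  LRU total faults: 7
--- Optimal ---
  step 0: ref 5 -> FAULT, frames=[5,-,-] (faults so far: 1)
  step 1: ref 3 -> FAULT, frames=[5,3,-] (faults so far: 2)
  step 2: ref 1 -> FAULT, frames=[5,3,1] (faults so far: 3)
  step 3: ref 3 -> HIT, frames=[5,3,1] (faults so far: 3)
  step 4: ref 2 -> FAULT, evict 3, frames=[5,2,1] (faults so far: 4)
  step 5: ref 5 -> HIT, frames=[5,2,1] (faults so far: 4)
  step 6: ref 2 -> HIT, frames=[5,2,1] (faults so far: 4)
  step 7: ref 2 -> HIT, frames=[5,2,1] (faults so far: 4)
  step 8: ref 4 -> FAULT, evict 5, frames=[4,2,1] (faults so far: 5)
  step 9: ref 4 -> HIT, frames=[4,2,1] (faults so far: 5)
  step 10: ref 1 -> HIT, frames=[4,2,1] (faults so far: 5)
  step 11: ref 2 -> HIT, frames=[4,2,1] (faults so far: 5)
  step 12: ref 4 -> HIT, frames=[4,2,1] (faults so far: 5)
  step 13: ref 1 -> HIT, frames=[4,2,1] (faults so far: 5)
  Optimal total faults: 5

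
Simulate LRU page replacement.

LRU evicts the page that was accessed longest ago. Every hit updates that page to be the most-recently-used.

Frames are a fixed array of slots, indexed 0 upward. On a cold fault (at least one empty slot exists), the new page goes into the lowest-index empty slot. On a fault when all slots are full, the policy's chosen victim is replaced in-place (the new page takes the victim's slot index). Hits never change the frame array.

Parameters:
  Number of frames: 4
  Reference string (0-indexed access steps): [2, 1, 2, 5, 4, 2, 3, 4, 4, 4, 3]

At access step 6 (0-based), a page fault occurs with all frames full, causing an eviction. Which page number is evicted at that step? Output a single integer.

Answer: 1

Derivation:
Step 0: ref 2 -> FAULT, frames=[2,-,-,-]
Step 1: ref 1 -> FAULT, frames=[2,1,-,-]
Step 2: ref 2 -> HIT, frames=[2,1,-,-]
Step 3: ref 5 -> FAULT, frames=[2,1,5,-]
Step 4: ref 4 -> FAULT, frames=[2,1,5,4]
Step 5: ref 2 -> HIT, frames=[2,1,5,4]
Step 6: ref 3 -> FAULT, evict 1, frames=[2,3,5,4]
At step 6: evicted page 1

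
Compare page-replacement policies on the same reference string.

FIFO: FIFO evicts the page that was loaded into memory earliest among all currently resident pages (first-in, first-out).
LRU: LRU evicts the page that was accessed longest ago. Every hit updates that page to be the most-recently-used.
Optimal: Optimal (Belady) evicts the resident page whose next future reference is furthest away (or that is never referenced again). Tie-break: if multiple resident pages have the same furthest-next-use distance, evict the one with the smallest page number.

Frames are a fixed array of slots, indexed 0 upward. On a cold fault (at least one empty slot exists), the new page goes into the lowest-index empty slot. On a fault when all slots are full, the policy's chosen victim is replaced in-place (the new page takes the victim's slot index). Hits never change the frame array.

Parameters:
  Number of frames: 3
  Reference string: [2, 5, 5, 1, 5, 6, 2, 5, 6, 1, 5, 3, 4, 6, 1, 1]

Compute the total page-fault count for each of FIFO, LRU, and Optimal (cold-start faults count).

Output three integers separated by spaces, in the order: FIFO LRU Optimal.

Answer: 11 10 7

Derivation:
--- FIFO ---
  step 0: ref 2 -> FAULT, frames=[2,-,-] (faults so far: 1)
  step 1: ref 5 -> FAULT, frames=[2,5,-] (faults so far: 2)
  step 2: ref 5 -> HIT, frames=[2,5,-] (faults so far: 2)
  step 3: ref 1 -> FAULT, frames=[2,5,1] (faults so far: 3)
  step 4: ref 5 -> HIT, frames=[2,5,1] (faults so far: 3)
  step 5: ref 6 -> FAULT, evict 2, frames=[6,5,1] (faults so far: 4)
  step 6: ref 2 -> FAULT, evict 5, frames=[6,2,1] (faults so far: 5)
  step 7: ref 5 -> FAULT, evict 1, frames=[6,2,5] (faults so far: 6)
  step 8: ref 6 -> HIT, frames=[6,2,5] (faults so far: 6)
  step 9: ref 1 -> FAULT, evict 6, frames=[1,2,5] (faults so far: 7)
  step 10: ref 5 -> HIT, frames=[1,2,5] (faults so far: 7)
  step 11: ref 3 -> FAULT, evict 2, frames=[1,3,5] (faults so far: 8)
  step 12: ref 4 -> FAULT, evict 5, frames=[1,3,4] (faults so far: 9)
  step 13: ref 6 -> FAULT, evict 1, frames=[6,3,4] (faults so far: 10)
  step 14: ref 1 -> FAULT, evict 3, frames=[6,1,4] (faults so far: 11)
  step 15: ref 1 -> HIT, frames=[6,1,4] (faults so far: 11)
  FIFO total faults: 11
--- LRU ---
  step 0: ref 2 -> FAULT, frames=[2,-,-] (faults so far: 1)
  step 1: ref 5 -> FAULT, frames=[2,5,-] (faults so far: 2)
  step 2: ref 5 -> HIT, frames=[2,5,-] (faults so far: 2)
  step 3: ref 1 -> FAULT, frames=[2,5,1] (faults so far: 3)
  step 4: ref 5 -> HIT, frames=[2,5,1] (faults so far: 3)
  step 5: ref 6 -> FAULT, evict 2, frames=[6,5,1] (faults so far: 4)
  step 6: ref 2 -> FAULT, evict 1, frames=[6,5,2] (faults so far: 5)
  step 7: ref 5 -> HIT, frames=[6,5,2] (faults so far: 5)
  step 8: ref 6 -> HIT, frames=[6,5,2] (faults so far: 5)
  step 9: ref 1 -> FAULT, evict 2, frames=[6,5,1] (faults so far: 6)
  step 10: ref 5 -> HIT, frames=[6,5,1] (faults so far: 6)
  step 11: ref 3 -> FAULT, evict 6, frames=[3,5,1] (faults so far: 7)
  step 12: ref 4 -> FAULT, evict 1, frames=[3,5,4] (faults so far: 8)
  step 13: ref 6 -> FAULT, evict 5, frames=[3,6,4] (faults so far: 9)
  step 14: ref 1 -> FAULT, evict 3, frames=[1,6,4] (faults so far: 10)
  step 15: ref 1 -> HIT, frames=[1,6,4] (faults so far: 10)
  LRU total faults: 10
--- Optimal ---
  step 0: ref 2 -> FAULT, frames=[2,-,-] (faults so far: 1)
  step 1: ref 5 -> FAULT, frames=[2,5,-] (faults so far: 2)
  step 2: ref 5 -> HIT, frames=[2,5,-] (faults so far: 2)
  step 3: ref 1 -> FAULT, frames=[2,5,1] (faults so far: 3)
  step 4: ref 5 -> HIT, frames=[2,5,1] (faults so far: 3)
  step 5: ref 6 -> FAULT, evict 1, frames=[2,5,6] (faults so far: 4)
  step 6: ref 2 -> HIT, frames=[2,5,6] (faults so far: 4)
  step 7: ref 5 -> HIT, frames=[2,5,6] (faults so far: 4)
  step 8: ref 6 -> HIT, frames=[2,5,6] (faults so far: 4)
  step 9: ref 1 -> FAULT, evict 2, frames=[1,5,6] (faults so far: 5)
  step 10: ref 5 -> HIT, frames=[1,5,6] (faults so far: 5)
  step 11: ref 3 -> FAULT, evict 5, frames=[1,3,6] (faults so far: 6)
  step 12: ref 4 -> FAULT, evict 3, frames=[1,4,6] (faults so far: 7)
  step 13: ref 6 -> HIT, frames=[1,4,6] (faults so far: 7)
  step 14: ref 1 -> HIT, frames=[1,4,6] (faults so far: 7)
  step 15: ref 1 -> HIT, frames=[1,4,6] (faults so far: 7)
  Optimal total faults: 7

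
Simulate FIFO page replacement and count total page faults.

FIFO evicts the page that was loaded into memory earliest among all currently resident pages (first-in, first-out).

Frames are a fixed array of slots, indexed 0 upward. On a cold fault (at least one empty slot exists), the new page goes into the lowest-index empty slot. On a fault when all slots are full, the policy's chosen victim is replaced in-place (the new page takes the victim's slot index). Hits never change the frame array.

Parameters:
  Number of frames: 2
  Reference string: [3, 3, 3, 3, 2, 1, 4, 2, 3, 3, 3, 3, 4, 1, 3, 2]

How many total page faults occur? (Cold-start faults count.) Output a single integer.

Answer: 10

Derivation:
Step 0: ref 3 → FAULT, frames=[3,-]
Step 1: ref 3 → HIT, frames=[3,-]
Step 2: ref 3 → HIT, frames=[3,-]
Step 3: ref 3 → HIT, frames=[3,-]
Step 4: ref 2 → FAULT, frames=[3,2]
Step 5: ref 1 → FAULT (evict 3), frames=[1,2]
Step 6: ref 4 → FAULT (evict 2), frames=[1,4]
Step 7: ref 2 → FAULT (evict 1), frames=[2,4]
Step 8: ref 3 → FAULT (evict 4), frames=[2,3]
Step 9: ref 3 → HIT, frames=[2,3]
Step 10: ref 3 → HIT, frames=[2,3]
Step 11: ref 3 → HIT, frames=[2,3]
Step 12: ref 4 → FAULT (evict 2), frames=[4,3]
Step 13: ref 1 → FAULT (evict 3), frames=[4,1]
Step 14: ref 3 → FAULT (evict 4), frames=[3,1]
Step 15: ref 2 → FAULT (evict 1), frames=[3,2]
Total faults: 10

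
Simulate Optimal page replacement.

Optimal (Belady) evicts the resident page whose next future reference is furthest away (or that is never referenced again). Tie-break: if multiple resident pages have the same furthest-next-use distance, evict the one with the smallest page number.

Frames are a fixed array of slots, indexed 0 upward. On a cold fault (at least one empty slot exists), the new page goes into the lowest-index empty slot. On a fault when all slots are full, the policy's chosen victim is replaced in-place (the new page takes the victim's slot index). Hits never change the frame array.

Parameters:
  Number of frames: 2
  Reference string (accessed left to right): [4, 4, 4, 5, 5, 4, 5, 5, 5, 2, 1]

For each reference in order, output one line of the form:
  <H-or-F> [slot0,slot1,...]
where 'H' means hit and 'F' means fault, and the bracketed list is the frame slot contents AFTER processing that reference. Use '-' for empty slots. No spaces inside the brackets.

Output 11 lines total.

F [4,-]
H [4,-]
H [4,-]
F [4,5]
H [4,5]
H [4,5]
H [4,5]
H [4,5]
H [4,5]
F [2,5]
F [1,5]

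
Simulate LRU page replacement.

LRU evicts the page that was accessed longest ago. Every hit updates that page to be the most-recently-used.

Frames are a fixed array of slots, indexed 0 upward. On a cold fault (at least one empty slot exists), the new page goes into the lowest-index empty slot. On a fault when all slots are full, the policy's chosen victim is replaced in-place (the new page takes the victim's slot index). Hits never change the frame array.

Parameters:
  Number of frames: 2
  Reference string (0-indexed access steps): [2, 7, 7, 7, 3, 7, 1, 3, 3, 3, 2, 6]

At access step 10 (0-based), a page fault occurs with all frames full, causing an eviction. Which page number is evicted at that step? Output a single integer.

Answer: 1

Derivation:
Step 0: ref 2 -> FAULT, frames=[2,-]
Step 1: ref 7 -> FAULT, frames=[2,7]
Step 2: ref 7 -> HIT, frames=[2,7]
Step 3: ref 7 -> HIT, frames=[2,7]
Step 4: ref 3 -> FAULT, evict 2, frames=[3,7]
Step 5: ref 7 -> HIT, frames=[3,7]
Step 6: ref 1 -> FAULT, evict 3, frames=[1,7]
Step 7: ref 3 -> FAULT, evict 7, frames=[1,3]
Step 8: ref 3 -> HIT, frames=[1,3]
Step 9: ref 3 -> HIT, frames=[1,3]
Step 10: ref 2 -> FAULT, evict 1, frames=[2,3]
At step 10: evicted page 1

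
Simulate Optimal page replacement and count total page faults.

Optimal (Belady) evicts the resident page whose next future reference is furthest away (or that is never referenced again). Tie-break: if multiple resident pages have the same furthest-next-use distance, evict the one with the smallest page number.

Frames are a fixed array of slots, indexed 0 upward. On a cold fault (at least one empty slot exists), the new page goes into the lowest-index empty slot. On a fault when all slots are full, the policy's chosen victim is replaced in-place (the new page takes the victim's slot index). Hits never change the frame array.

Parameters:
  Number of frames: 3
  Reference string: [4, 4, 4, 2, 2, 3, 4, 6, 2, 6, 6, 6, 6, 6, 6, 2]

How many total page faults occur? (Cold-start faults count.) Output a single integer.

Answer: 4

Derivation:
Step 0: ref 4 → FAULT, frames=[4,-,-]
Step 1: ref 4 → HIT, frames=[4,-,-]
Step 2: ref 4 → HIT, frames=[4,-,-]
Step 3: ref 2 → FAULT, frames=[4,2,-]
Step 4: ref 2 → HIT, frames=[4,2,-]
Step 5: ref 3 → FAULT, frames=[4,2,3]
Step 6: ref 4 → HIT, frames=[4,2,3]
Step 7: ref 6 → FAULT (evict 3), frames=[4,2,6]
Step 8: ref 2 → HIT, frames=[4,2,6]
Step 9: ref 6 → HIT, frames=[4,2,6]
Step 10: ref 6 → HIT, frames=[4,2,6]
Step 11: ref 6 → HIT, frames=[4,2,6]
Step 12: ref 6 → HIT, frames=[4,2,6]
Step 13: ref 6 → HIT, frames=[4,2,6]
Step 14: ref 6 → HIT, frames=[4,2,6]
Step 15: ref 2 → HIT, frames=[4,2,6]
Total faults: 4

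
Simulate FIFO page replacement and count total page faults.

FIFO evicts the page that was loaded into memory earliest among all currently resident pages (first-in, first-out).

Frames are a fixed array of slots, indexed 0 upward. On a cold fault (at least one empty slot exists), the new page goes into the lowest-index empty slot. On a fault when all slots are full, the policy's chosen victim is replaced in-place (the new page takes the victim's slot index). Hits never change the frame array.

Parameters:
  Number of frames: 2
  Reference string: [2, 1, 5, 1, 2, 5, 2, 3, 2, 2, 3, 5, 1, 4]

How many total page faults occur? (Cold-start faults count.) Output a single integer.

Answer: 8

Derivation:
Step 0: ref 2 → FAULT, frames=[2,-]
Step 1: ref 1 → FAULT, frames=[2,1]
Step 2: ref 5 → FAULT (evict 2), frames=[5,1]
Step 3: ref 1 → HIT, frames=[5,1]
Step 4: ref 2 → FAULT (evict 1), frames=[5,2]
Step 5: ref 5 → HIT, frames=[5,2]
Step 6: ref 2 → HIT, frames=[5,2]
Step 7: ref 3 → FAULT (evict 5), frames=[3,2]
Step 8: ref 2 → HIT, frames=[3,2]
Step 9: ref 2 → HIT, frames=[3,2]
Step 10: ref 3 → HIT, frames=[3,2]
Step 11: ref 5 → FAULT (evict 2), frames=[3,5]
Step 12: ref 1 → FAULT (evict 3), frames=[1,5]
Step 13: ref 4 → FAULT (evict 5), frames=[1,4]
Total faults: 8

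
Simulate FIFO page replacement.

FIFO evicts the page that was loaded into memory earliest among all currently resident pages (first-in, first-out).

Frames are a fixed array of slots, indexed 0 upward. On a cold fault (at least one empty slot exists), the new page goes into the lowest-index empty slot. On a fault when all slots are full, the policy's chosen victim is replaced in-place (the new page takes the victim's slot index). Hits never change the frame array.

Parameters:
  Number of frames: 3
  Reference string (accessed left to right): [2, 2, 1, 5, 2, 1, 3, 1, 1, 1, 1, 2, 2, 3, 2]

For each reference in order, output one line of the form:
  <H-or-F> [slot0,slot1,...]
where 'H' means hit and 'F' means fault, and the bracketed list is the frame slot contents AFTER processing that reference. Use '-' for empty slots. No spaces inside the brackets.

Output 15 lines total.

F [2,-,-]
H [2,-,-]
F [2,1,-]
F [2,1,5]
H [2,1,5]
H [2,1,5]
F [3,1,5]
H [3,1,5]
H [3,1,5]
H [3,1,5]
H [3,1,5]
F [3,2,5]
H [3,2,5]
H [3,2,5]
H [3,2,5]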